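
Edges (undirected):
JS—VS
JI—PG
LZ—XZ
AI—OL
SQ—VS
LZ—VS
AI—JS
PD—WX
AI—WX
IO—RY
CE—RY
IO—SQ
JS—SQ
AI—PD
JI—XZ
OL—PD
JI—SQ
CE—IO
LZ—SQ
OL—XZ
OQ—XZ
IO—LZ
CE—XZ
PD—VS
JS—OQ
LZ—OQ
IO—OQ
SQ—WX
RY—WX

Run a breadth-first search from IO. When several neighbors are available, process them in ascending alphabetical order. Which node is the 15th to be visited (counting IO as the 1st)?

Visit IO; enqueue CE, LZ, OQ, RY, SQ → queue [CE, LZ, OQ, RY, SQ]
Visit CE; enqueue XZ → queue [LZ, OQ, RY, SQ, XZ]
Visit LZ; enqueue VS → queue [OQ, RY, SQ, XZ, VS]
Visit OQ; enqueue JS → queue [RY, SQ, XZ, VS, JS]
Visit RY; enqueue WX → queue [SQ, XZ, VS, JS, WX]
Visit SQ; enqueue JI → queue [XZ, VS, JS, WX, JI]
Visit XZ; enqueue OL → queue [VS, JS, WX, JI, OL]
Visit VS; enqueue PD → queue [JS, WX, JI, OL, PD]
Visit JS; enqueue AI → queue [WX, JI, OL, PD, AI]
Visit WX → queue [JI, OL, PD, AI]
Visit JI; enqueue PG → queue [OL, PD, AI, PG]
Visit OL → queue [PD, AI, PG]
Visit PD → queue [AI, PG]
Visit AI → queue [PG]
Visit PG → queue []

Visit order: IO, CE, LZ, OQ, RY, SQ, XZ, VS, JS, WX, JI, OL, PD, AI, PG

PG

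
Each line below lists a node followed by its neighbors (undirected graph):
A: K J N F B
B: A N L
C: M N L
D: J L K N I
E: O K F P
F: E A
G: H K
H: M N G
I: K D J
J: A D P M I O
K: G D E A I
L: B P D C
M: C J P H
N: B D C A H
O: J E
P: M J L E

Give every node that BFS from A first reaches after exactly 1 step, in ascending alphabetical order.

B, F, J, K, N

Level 0: A
Level 1: B, F, J, K, N
Level 2: C, D, E, G, H, I, L, M, O, P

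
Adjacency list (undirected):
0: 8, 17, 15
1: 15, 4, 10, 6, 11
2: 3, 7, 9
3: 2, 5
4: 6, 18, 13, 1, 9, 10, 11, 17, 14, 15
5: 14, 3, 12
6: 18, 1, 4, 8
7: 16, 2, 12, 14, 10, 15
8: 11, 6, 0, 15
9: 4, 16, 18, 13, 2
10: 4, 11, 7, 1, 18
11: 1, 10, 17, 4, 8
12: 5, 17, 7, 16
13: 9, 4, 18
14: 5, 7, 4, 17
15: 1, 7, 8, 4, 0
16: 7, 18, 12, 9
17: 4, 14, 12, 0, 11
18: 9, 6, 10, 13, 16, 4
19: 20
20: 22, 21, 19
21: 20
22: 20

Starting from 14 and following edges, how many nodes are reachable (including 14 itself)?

BFS from 14 visits: 14, 5, 7, 4, 17, 3, 12, 16, 2, 10, 15, 6, 18, 13, 1, 9, 11, 0, 8
Reachable nodes: 19 of 23 total.

19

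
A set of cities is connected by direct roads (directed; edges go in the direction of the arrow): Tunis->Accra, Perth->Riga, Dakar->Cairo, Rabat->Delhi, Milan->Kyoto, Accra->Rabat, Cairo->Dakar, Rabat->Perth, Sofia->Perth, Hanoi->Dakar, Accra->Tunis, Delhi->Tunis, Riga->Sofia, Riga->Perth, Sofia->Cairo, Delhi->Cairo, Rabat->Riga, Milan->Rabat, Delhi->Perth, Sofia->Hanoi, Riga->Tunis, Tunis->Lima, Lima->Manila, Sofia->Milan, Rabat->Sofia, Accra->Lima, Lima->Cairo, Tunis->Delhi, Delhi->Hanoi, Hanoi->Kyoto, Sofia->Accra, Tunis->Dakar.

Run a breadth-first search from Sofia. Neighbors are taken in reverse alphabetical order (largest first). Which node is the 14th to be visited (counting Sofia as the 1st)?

Manila

Visit Sofia; enqueue Perth, Milan, Hanoi, Cairo, Accra → queue [Perth, Milan, Hanoi, Cairo, Accra]
Visit Perth; enqueue Riga → queue [Milan, Hanoi, Cairo, Accra, Riga]
Visit Milan; enqueue Rabat, Kyoto → queue [Hanoi, Cairo, Accra, Riga, Rabat, Kyoto]
Visit Hanoi; enqueue Dakar → queue [Cairo, Accra, Riga, Rabat, Kyoto, Dakar]
Visit Cairo → queue [Accra, Riga, Rabat, Kyoto, Dakar]
Visit Accra; enqueue Tunis, Lima → queue [Riga, Rabat, Kyoto, Dakar, Tunis, Lima]
Visit Riga → queue [Rabat, Kyoto, Dakar, Tunis, Lima]
Visit Rabat; enqueue Delhi → queue [Kyoto, Dakar, Tunis, Lima, Delhi]
Visit Kyoto → queue [Dakar, Tunis, Lima, Delhi]
Visit Dakar → queue [Tunis, Lima, Delhi]
Visit Tunis → queue [Lima, Delhi]
Visit Lima; enqueue Manila → queue [Delhi, Manila]
Visit Delhi → queue [Manila]
Visit Manila → queue []

Visit order: Sofia, Perth, Milan, Hanoi, Cairo, Accra, Riga, Rabat, Kyoto, Dakar, Tunis, Lima, Delhi, Manila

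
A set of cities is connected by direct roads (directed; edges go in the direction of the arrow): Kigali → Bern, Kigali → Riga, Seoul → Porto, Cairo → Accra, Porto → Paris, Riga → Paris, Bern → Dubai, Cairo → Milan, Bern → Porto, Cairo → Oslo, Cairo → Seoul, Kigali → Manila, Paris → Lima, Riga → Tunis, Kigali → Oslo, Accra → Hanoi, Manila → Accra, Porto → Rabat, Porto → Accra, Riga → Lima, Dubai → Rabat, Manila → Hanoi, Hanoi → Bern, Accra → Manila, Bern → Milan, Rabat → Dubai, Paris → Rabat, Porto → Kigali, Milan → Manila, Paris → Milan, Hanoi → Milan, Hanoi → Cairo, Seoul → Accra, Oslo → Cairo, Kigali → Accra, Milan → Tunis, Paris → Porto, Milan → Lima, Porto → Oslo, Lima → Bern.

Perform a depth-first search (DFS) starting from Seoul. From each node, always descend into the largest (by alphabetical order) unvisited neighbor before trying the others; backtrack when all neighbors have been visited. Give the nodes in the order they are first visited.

Visit Seoul
Seoul → Porto
Porto → Rabat
Rabat → Dubai
Porto → Paris
Paris → Milan
Milan → Tunis
Milan → Manila
Manila → Hanoi
Hanoi → Cairo
Cairo → Oslo
Cairo → Accra
Hanoi → Bern
Milan → Lima
Porto → Kigali
Kigali → Riga

Seoul → Porto → Rabat → Dubai → Paris → Milan → Tunis → Manila → Hanoi → Cairo → Oslo → Accra → Bern → Lima → Kigali → Riga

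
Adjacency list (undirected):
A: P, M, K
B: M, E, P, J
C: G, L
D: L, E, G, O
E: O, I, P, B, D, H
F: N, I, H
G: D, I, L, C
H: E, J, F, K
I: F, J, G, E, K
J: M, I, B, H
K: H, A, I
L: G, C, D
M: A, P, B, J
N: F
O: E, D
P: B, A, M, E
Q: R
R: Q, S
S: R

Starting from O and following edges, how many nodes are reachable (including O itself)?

16

BFS from O visits: O, E, D, I, P, B, H, L, G, F, J, K, A, M, C, N
Reachable nodes: 16 of 19 total.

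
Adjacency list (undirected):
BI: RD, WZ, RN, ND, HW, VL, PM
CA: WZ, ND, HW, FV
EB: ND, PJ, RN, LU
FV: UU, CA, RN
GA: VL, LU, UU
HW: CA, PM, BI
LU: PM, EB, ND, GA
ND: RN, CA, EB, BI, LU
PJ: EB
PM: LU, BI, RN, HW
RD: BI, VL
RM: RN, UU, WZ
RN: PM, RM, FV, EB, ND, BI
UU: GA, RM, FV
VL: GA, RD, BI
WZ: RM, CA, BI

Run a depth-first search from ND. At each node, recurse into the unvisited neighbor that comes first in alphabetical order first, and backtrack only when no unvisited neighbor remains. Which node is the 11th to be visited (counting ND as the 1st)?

Visit ND
ND → BI
BI → HW
HW → CA
CA → FV
FV → RN
RN → EB
EB → LU
LU → GA
GA → UU
UU → RM
RM → WZ
GA → VL
VL → RD
LU → PM
EB → PJ

Visit order: ND, BI, HW, CA, FV, RN, EB, LU, GA, UU, RM, WZ, VL, RD, PM, PJ

RM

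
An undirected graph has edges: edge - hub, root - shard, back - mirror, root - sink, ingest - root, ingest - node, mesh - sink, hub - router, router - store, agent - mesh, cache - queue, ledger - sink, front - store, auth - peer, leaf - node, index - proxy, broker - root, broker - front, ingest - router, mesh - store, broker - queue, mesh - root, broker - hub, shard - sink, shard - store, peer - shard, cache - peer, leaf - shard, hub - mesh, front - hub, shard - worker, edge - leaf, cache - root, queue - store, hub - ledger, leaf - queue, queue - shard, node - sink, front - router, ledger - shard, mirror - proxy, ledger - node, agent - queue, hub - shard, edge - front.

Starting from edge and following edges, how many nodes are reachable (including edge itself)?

BFS from edge visits: edge, front, hub, leaf, broker, router, store, ledger, mesh, shard, node, queue, root, ingest, sink, agent, peer, worker, cache, auth
Reachable nodes: 20 of 24 total.

20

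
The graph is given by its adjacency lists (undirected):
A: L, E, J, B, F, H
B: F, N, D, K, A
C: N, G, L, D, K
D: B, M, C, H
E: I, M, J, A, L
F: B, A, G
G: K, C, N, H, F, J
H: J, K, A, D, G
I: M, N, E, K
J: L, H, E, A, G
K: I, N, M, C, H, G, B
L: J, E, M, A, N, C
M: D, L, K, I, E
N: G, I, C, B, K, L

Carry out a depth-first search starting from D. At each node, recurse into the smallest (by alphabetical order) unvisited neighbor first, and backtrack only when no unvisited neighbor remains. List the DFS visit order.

D → B → A → E → I → K → C → G → F → H → J → L → M → N

Visit D
D → B
B → A
A → E
E → I
I → K
K → C
C → G
G → F
G → H
H → J
J → L
L → M
L → N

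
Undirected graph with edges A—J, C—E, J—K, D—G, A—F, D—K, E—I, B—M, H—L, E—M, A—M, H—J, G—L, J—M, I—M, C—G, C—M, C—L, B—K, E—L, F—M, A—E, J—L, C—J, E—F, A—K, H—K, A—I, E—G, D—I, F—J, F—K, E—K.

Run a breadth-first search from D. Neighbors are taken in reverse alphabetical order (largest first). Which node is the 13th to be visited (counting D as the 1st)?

Visit D; enqueue K, I, G → queue [K, I, G]
Visit K; enqueue J, H, F, E, B, A → queue [I, G, J, H, F, E, B, A]
Visit I; enqueue M → queue [G, J, H, F, E, B, A, M]
Visit G; enqueue L, C → queue [J, H, F, E, B, A, M, L, C]
Visit J → queue [H, F, E, B, A, M, L, C]
Visit H → queue [F, E, B, A, M, L, C]
Visit F → queue [E, B, A, M, L, C]
Visit E → queue [B, A, M, L, C]
Visit B → queue [A, M, L, C]
Visit A → queue [M, L, C]
Visit M → queue [L, C]
Visit L → queue [C]
Visit C → queue []

Visit order: D, K, I, G, J, H, F, E, B, A, M, L, C

C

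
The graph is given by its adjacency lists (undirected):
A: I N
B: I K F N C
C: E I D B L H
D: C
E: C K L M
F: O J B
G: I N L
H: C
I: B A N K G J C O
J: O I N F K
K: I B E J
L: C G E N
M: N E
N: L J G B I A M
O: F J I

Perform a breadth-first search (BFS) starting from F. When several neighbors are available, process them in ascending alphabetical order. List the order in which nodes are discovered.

F B J O C I K N D E H L A G M

Visit F; enqueue B, J, O → queue [B, J, O]
Visit B; enqueue C, I, K, N → queue [J, O, C, I, K, N]
Visit J → queue [O, C, I, K, N]
Visit O → queue [C, I, K, N]
Visit C; enqueue D, E, H, L → queue [I, K, N, D, E, H, L]
Visit I; enqueue A, G → queue [K, N, D, E, H, L, A, G]
Visit K → queue [N, D, E, H, L, A, G]
Visit N; enqueue M → queue [D, E, H, L, A, G, M]
Visit D → queue [E, H, L, A, G, M]
Visit E → queue [H, L, A, G, M]
Visit H → queue [L, A, G, M]
Visit L → queue [A, G, M]
Visit A → queue [G, M]
Visit G → queue [M]
Visit M → queue []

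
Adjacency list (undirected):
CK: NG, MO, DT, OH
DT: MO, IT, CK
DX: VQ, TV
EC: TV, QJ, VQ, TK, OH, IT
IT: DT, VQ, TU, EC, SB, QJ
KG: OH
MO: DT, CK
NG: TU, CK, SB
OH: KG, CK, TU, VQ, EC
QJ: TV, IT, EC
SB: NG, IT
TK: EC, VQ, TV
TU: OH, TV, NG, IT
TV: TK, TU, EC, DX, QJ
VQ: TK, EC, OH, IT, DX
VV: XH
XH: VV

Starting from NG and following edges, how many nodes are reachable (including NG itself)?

15

BFS from NG visits: NG, TU, CK, SB, OH, TV, IT, MO, DT, KG, VQ, EC, TK, DX, QJ
Reachable nodes: 15 of 17 total.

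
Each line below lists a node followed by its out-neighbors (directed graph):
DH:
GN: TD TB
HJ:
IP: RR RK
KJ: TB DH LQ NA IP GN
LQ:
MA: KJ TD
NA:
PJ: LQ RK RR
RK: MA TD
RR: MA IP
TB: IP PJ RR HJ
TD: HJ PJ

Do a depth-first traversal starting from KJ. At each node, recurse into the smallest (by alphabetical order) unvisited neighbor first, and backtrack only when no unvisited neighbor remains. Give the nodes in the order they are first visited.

Visit KJ
KJ → DH
KJ → GN
GN → TB
TB → HJ
TB → IP
IP → RK
RK → MA
MA → TD
TD → PJ
PJ → LQ
PJ → RR
KJ → NA

KJ → DH → GN → TB → HJ → IP → RK → MA → TD → PJ → LQ → RR → NA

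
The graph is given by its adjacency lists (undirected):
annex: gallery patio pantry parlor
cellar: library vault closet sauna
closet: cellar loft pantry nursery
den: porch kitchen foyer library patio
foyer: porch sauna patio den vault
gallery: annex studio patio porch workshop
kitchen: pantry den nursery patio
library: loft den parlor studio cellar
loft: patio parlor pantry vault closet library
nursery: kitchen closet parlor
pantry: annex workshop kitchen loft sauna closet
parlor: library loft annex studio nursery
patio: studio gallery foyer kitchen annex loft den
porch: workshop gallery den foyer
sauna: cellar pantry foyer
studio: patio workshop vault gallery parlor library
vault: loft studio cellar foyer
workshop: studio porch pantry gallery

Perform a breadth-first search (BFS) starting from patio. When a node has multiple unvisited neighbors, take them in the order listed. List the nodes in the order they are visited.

patio → studio → gallery → foyer → kitchen → annex → loft → den → workshop → vault → parlor → library → porch → sauna → pantry → nursery → closet → cellar

Visit patio; enqueue studio, gallery, foyer, kitchen, annex, loft, den → queue [studio, gallery, foyer, kitchen, annex, loft, den]
Visit studio; enqueue workshop, vault, parlor, library → queue [gallery, foyer, kitchen, annex, loft, den, workshop, vault, parlor, library]
Visit gallery; enqueue porch → queue [foyer, kitchen, annex, loft, den, workshop, vault, parlor, library, porch]
Visit foyer; enqueue sauna → queue [kitchen, annex, loft, den, workshop, vault, parlor, library, porch, sauna]
Visit kitchen; enqueue pantry, nursery → queue [annex, loft, den, workshop, vault, parlor, library, porch, sauna, pantry, nursery]
Visit annex → queue [loft, den, workshop, vault, parlor, library, porch, sauna, pantry, nursery]
Visit loft; enqueue closet → queue [den, workshop, vault, parlor, library, porch, sauna, pantry, nursery, closet]
Visit den → queue [workshop, vault, parlor, library, porch, sauna, pantry, nursery, closet]
Visit workshop → queue [vault, parlor, library, porch, sauna, pantry, nursery, closet]
Visit vault; enqueue cellar → queue [parlor, library, porch, sauna, pantry, nursery, closet, cellar]
Visit parlor → queue [library, porch, sauna, pantry, nursery, closet, cellar]
Visit library → queue [porch, sauna, pantry, nursery, closet, cellar]
Visit porch → queue [sauna, pantry, nursery, closet, cellar]
Visit sauna → queue [pantry, nursery, closet, cellar]
Visit pantry → queue [nursery, closet, cellar]
Visit nursery → queue [closet, cellar]
Visit closet → queue [cellar]
Visit cellar → queue []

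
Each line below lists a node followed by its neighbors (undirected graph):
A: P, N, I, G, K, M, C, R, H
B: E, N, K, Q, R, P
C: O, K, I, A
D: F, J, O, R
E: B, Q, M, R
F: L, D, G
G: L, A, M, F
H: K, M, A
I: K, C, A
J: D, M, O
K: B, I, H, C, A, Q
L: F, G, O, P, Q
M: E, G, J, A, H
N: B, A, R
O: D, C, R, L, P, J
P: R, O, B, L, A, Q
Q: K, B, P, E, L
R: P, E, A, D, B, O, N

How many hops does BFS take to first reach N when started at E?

2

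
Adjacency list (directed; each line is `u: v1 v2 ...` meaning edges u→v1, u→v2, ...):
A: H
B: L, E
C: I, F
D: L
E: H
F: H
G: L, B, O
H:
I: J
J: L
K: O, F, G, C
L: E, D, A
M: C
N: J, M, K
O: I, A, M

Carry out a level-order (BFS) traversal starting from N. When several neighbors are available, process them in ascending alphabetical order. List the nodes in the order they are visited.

N, J, K, M, L, C, F, G, O, A, D, E, I, H, B

Visit N; enqueue J, K, M → queue [J, K, M]
Visit J; enqueue L → queue [K, M, L]
Visit K; enqueue C, F, G, O → queue [M, L, C, F, G, O]
Visit M → queue [L, C, F, G, O]
Visit L; enqueue A, D, E → queue [C, F, G, O, A, D, E]
Visit C; enqueue I → queue [F, G, O, A, D, E, I]
Visit F; enqueue H → queue [G, O, A, D, E, I, H]
Visit G; enqueue B → queue [O, A, D, E, I, H, B]
Visit O → queue [A, D, E, I, H, B]
Visit A → queue [D, E, I, H, B]
Visit D → queue [E, I, H, B]
Visit E → queue [I, H, B]
Visit I → queue [H, B]
Visit H → queue [B]
Visit B → queue []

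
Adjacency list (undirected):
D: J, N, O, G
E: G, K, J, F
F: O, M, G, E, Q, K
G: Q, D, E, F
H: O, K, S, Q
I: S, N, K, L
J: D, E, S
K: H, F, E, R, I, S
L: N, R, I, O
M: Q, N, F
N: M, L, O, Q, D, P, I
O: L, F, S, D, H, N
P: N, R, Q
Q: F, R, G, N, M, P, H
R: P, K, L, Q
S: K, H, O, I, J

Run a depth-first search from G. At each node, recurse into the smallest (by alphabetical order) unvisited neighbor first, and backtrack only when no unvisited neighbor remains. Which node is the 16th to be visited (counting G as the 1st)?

S

Visit G
G → D
D → J
J → E
E → F
F → K
K → H
H → O
O → L
L → I
I → N
N → M
M → Q
Q → P
P → R
I → S

Visit order: G, D, J, E, F, K, H, O, L, I, N, M, Q, P, R, S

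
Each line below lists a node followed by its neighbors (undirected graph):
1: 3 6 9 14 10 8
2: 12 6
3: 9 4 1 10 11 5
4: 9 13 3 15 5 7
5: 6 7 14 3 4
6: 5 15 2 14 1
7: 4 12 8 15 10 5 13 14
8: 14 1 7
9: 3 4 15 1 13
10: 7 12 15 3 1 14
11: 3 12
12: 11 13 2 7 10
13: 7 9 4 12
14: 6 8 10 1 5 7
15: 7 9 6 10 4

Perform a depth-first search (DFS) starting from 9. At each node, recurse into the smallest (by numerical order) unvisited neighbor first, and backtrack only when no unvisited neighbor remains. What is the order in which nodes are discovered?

Visit 9
9 → 1
1 → 3
3 → 4
4 → 5
5 → 6
6 → 2
2 → 12
12 → 7
7 → 8
8 → 14
14 → 10
10 → 15
7 → 13
12 → 11

9, 1, 3, 4, 5, 6, 2, 12, 7, 8, 14, 10, 15, 13, 11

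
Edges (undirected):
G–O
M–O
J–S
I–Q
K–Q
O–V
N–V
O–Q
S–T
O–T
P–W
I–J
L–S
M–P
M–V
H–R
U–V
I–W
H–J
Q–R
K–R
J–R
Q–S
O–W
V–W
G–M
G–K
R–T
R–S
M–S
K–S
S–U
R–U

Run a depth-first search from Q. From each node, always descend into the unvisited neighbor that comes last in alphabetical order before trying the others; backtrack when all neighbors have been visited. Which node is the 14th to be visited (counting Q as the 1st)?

Visit Q
Q → S
S → U
U → V
V → W
W → P
P → M
M → O
O → T
T → R
R → K
K → G
R → J
J → I
J → H
V → N
S → L

Visit order: Q, S, U, V, W, P, M, O, T, R, K, G, J, I, H, N, L

I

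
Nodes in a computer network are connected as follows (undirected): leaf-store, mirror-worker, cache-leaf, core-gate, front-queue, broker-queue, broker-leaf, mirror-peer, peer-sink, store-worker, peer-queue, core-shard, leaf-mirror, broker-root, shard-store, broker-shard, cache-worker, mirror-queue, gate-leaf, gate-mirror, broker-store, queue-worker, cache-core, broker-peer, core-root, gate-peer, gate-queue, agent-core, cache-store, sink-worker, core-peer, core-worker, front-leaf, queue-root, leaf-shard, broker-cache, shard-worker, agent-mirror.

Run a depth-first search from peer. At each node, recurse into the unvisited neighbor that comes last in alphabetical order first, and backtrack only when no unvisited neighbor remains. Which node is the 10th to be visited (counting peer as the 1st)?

core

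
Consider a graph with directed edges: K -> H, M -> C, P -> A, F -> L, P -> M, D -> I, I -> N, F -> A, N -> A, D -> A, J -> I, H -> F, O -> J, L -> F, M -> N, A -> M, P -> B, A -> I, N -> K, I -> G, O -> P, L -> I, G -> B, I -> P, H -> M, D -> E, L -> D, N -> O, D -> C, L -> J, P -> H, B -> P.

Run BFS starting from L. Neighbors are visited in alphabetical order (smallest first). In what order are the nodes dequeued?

Visit L; enqueue D, F, I, J → queue [D, F, I, J]
Visit D; enqueue A, C, E → queue [F, I, J, A, C, E]
Visit F → queue [I, J, A, C, E]
Visit I; enqueue G, N, P → queue [J, A, C, E, G, N, P]
Visit J → queue [A, C, E, G, N, P]
Visit A; enqueue M → queue [C, E, G, N, P, M]
Visit C → queue [E, G, N, P, M]
Visit E → queue [G, N, P, M]
Visit G; enqueue B → queue [N, P, M, B]
Visit N; enqueue K, O → queue [P, M, B, K, O]
Visit P; enqueue H → queue [M, B, K, O, H]
Visit M → queue [B, K, O, H]
Visit B → queue [K, O, H]
Visit K → queue [O, H]
Visit O → queue [H]
Visit H → queue []

L -> D -> F -> I -> J -> A -> C -> E -> G -> N -> P -> M -> B -> K -> O -> H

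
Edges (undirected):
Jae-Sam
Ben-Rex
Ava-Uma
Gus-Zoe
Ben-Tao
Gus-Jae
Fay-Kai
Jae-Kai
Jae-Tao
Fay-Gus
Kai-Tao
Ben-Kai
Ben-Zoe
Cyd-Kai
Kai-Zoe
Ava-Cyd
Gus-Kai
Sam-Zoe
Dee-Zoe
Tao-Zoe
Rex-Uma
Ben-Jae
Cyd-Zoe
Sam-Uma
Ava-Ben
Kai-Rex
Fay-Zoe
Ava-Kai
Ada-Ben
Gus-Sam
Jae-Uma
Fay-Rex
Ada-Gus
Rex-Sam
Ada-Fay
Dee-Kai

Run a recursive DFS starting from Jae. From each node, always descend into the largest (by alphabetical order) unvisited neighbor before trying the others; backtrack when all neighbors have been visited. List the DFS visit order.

Visit Jae
Jae → Uma
Uma → Sam
Sam → Zoe
Zoe → Tao
Tao → Kai
Kai → Rex
Rex → Fay
Fay → Gus
Gus → Ada
Ada → Ben
Ben → Ava
Ava → Cyd
Kai → Dee

Jae Uma Sam Zoe Tao Kai Rex Fay Gus Ada Ben Ava Cyd Dee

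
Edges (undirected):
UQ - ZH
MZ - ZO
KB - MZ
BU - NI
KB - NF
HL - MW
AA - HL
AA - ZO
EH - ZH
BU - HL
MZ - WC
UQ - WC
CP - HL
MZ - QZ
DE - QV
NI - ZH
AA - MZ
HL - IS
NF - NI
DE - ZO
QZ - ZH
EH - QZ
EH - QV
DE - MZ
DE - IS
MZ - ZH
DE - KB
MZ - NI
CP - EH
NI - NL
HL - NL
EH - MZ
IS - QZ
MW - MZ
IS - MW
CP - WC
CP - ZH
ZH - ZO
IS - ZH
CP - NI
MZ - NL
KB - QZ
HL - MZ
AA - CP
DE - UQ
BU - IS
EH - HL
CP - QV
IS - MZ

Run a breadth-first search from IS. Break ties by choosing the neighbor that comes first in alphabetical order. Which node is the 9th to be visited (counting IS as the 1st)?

NI

Visit IS; enqueue BU, DE, HL, MW, MZ, QZ, ZH → queue [BU, DE, HL, MW, MZ, QZ, ZH]
Visit BU; enqueue NI → queue [DE, HL, MW, MZ, QZ, ZH, NI]
Visit DE; enqueue KB, QV, UQ, ZO → queue [HL, MW, MZ, QZ, ZH, NI, KB, QV, UQ, ZO]
Visit HL; enqueue AA, CP, EH, NL → queue [MW, MZ, QZ, ZH, NI, KB, QV, UQ, ZO, AA, CP, EH, NL]
Visit MW → queue [MZ, QZ, ZH, NI, KB, QV, UQ, ZO, AA, CP, EH, NL]
Visit MZ; enqueue WC → queue [QZ, ZH, NI, KB, QV, UQ, ZO, AA, CP, EH, NL, WC]
Visit QZ → queue [ZH, NI, KB, QV, UQ, ZO, AA, CP, EH, NL, WC]
Visit ZH → queue [NI, KB, QV, UQ, ZO, AA, CP, EH, NL, WC]
Visit NI; enqueue NF → queue [KB, QV, UQ, ZO, AA, CP, EH, NL, WC, NF]
Visit KB → queue [QV, UQ, ZO, AA, CP, EH, NL, WC, NF]
Visit QV → queue [UQ, ZO, AA, CP, EH, NL, WC, NF]
Visit UQ → queue [ZO, AA, CP, EH, NL, WC, NF]
Visit ZO → queue [AA, CP, EH, NL, WC, NF]
Visit AA → queue [CP, EH, NL, WC, NF]
Visit CP → queue [EH, NL, WC, NF]
Visit EH → queue [NL, WC, NF]
Visit NL → queue [WC, NF]
Visit WC → queue [NF]
Visit NF → queue []

Visit order: IS, BU, DE, HL, MW, MZ, QZ, ZH, NI, KB, QV, UQ, ZO, AA, CP, EH, NL, WC, NF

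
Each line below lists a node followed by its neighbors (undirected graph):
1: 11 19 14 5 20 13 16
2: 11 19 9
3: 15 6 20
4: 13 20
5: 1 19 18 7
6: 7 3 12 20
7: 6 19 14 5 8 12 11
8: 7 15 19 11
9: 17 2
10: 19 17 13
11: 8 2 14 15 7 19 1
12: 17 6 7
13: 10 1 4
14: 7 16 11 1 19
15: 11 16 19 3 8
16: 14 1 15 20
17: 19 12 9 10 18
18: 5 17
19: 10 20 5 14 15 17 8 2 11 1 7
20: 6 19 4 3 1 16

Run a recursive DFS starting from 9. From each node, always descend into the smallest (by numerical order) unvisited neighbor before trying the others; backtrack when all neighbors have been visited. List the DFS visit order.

Visit 9
9 → 2
2 → 11
11 → 1
1 → 5
5 → 7
7 → 6
6 → 3
3 → 15
15 → 8
8 → 19
19 → 10
10 → 13
13 → 4
4 → 20
20 → 16
16 → 14
10 → 17
17 → 12
17 → 18

9 2 11 1 5 7 6 3 15 8 19 10 13 4 20 16 14 17 12 18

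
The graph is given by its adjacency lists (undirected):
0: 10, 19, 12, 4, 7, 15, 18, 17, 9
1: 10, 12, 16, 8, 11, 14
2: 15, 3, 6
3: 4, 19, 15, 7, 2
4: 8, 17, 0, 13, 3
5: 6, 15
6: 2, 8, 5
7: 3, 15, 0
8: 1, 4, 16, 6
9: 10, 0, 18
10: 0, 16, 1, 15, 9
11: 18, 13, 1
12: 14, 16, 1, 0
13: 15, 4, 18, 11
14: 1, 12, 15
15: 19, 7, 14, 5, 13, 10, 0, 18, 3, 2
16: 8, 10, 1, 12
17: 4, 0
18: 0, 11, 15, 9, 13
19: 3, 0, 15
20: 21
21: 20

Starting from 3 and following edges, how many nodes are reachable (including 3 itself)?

BFS from 3 visits: 3, 19, 15, 7, 4, 2, 0, 18, 14, 13, 10, 5, 17, 8, 6, 12, 9, 11, 1, 16
Reachable nodes: 20 of 22 total.

20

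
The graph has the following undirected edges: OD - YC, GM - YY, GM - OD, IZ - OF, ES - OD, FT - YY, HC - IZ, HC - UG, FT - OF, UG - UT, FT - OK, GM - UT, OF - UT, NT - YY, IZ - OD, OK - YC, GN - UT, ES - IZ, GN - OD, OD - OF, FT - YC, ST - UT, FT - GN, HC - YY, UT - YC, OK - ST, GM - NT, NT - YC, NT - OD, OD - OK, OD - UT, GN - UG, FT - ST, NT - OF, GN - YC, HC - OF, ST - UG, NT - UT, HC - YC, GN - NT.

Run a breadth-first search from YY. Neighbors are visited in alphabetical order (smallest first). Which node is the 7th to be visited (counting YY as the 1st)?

OF

Visit YY; enqueue FT, GM, HC, NT → queue [FT, GM, HC, NT]
Visit FT; enqueue GN, OF, OK, ST, YC → queue [GM, HC, NT, GN, OF, OK, ST, YC]
Visit GM; enqueue OD, UT → queue [HC, NT, GN, OF, OK, ST, YC, OD, UT]
Visit HC; enqueue IZ, UG → queue [NT, GN, OF, OK, ST, YC, OD, UT, IZ, UG]
Visit NT → queue [GN, OF, OK, ST, YC, OD, UT, IZ, UG]
Visit GN → queue [OF, OK, ST, YC, OD, UT, IZ, UG]
Visit OF → queue [OK, ST, YC, OD, UT, IZ, UG]
Visit OK → queue [ST, YC, OD, UT, IZ, UG]
Visit ST → queue [YC, OD, UT, IZ, UG]
Visit YC → queue [OD, UT, IZ, UG]
Visit OD; enqueue ES → queue [UT, IZ, UG, ES]
Visit UT → queue [IZ, UG, ES]
Visit IZ → queue [UG, ES]
Visit UG → queue [ES]
Visit ES → queue []

Visit order: YY, FT, GM, HC, NT, GN, OF, OK, ST, YC, OD, UT, IZ, UG, ES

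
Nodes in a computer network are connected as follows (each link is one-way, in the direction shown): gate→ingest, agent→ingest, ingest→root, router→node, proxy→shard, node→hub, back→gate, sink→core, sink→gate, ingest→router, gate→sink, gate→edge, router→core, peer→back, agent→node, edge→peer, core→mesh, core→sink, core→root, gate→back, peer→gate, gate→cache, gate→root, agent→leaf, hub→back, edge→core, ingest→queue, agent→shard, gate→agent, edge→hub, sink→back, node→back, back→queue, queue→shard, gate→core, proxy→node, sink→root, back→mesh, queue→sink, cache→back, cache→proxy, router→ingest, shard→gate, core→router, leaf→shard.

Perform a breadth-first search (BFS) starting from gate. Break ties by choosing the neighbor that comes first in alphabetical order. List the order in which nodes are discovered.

gate -> agent -> back -> cache -> core -> edge -> ingest -> root -> sink -> leaf -> node -> shard -> mesh -> queue -> proxy -> router -> hub -> peer

Visit gate; enqueue agent, back, cache, core, edge, ingest, root, sink → queue [agent, back, cache, core, edge, ingest, root, sink]
Visit agent; enqueue leaf, node, shard → queue [back, cache, core, edge, ingest, root, sink, leaf, node, shard]
Visit back; enqueue mesh, queue → queue [cache, core, edge, ingest, root, sink, leaf, node, shard, mesh, queue]
Visit cache; enqueue proxy → queue [core, edge, ingest, root, sink, leaf, node, shard, mesh, queue, proxy]
Visit core; enqueue router → queue [edge, ingest, root, sink, leaf, node, shard, mesh, queue, proxy, router]
Visit edge; enqueue hub, peer → queue [ingest, root, sink, leaf, node, shard, mesh, queue, proxy, router, hub, peer]
Visit ingest → queue [root, sink, leaf, node, shard, mesh, queue, proxy, router, hub, peer]
Visit root → queue [sink, leaf, node, shard, mesh, queue, proxy, router, hub, peer]
Visit sink → queue [leaf, node, shard, mesh, queue, proxy, router, hub, peer]
Visit leaf → queue [node, shard, mesh, queue, proxy, router, hub, peer]
Visit node → queue [shard, mesh, queue, proxy, router, hub, peer]
Visit shard → queue [mesh, queue, proxy, router, hub, peer]
Visit mesh → queue [queue, proxy, router, hub, peer]
Visit queue → queue [proxy, router, hub, peer]
Visit proxy → queue [router, hub, peer]
Visit router → queue [hub, peer]
Visit hub → queue [peer]
Visit peer → queue []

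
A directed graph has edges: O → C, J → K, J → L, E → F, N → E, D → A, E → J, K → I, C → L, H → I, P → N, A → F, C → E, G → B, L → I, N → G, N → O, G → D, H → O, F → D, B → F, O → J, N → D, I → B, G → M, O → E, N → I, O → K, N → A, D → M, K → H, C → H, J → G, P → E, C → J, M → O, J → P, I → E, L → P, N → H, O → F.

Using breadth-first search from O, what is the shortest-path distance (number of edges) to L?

Level 0: O
Level 1: C, E, F, J, K
Level 2: D, G, H, I, L, P
Level 3: A, B, M, N
L first appears at level 2.

2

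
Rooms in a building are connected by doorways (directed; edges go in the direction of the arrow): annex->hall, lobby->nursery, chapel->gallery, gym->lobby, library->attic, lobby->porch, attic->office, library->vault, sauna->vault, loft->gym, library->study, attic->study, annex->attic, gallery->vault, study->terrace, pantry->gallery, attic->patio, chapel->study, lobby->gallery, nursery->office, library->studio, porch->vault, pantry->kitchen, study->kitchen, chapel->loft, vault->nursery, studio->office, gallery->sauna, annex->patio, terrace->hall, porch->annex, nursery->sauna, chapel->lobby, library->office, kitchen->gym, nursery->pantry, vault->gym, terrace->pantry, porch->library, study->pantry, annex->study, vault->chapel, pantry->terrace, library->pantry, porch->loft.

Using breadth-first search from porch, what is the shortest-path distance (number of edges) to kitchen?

Level 0: porch
Level 1: annex, library, loft, vault
Level 2: attic, chapel, gym, hall, nursery, office, pantry, patio, studio, study
Level 3: gallery, kitchen, lobby, sauna, terrace
kitchen first appears at level 3.

3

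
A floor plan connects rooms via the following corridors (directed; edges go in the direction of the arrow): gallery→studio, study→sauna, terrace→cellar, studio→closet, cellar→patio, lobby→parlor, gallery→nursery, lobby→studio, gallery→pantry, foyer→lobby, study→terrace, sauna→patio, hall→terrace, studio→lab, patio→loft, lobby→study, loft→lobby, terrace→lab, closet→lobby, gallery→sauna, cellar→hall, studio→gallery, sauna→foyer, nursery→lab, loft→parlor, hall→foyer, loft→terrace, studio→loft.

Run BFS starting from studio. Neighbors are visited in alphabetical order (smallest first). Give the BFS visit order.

studio, closet, gallery, lab, loft, lobby, nursery, pantry, sauna, parlor, terrace, study, foyer, patio, cellar, hall

Visit studio; enqueue closet, gallery, lab, loft → queue [closet, gallery, lab, loft]
Visit closet; enqueue lobby → queue [gallery, lab, loft, lobby]
Visit gallery; enqueue nursery, pantry, sauna → queue [lab, loft, lobby, nursery, pantry, sauna]
Visit lab → queue [loft, lobby, nursery, pantry, sauna]
Visit loft; enqueue parlor, terrace → queue [lobby, nursery, pantry, sauna, parlor, terrace]
Visit lobby; enqueue study → queue [nursery, pantry, sauna, parlor, terrace, study]
Visit nursery → queue [pantry, sauna, parlor, terrace, study]
Visit pantry → queue [sauna, parlor, terrace, study]
Visit sauna; enqueue foyer, patio → queue [parlor, terrace, study, foyer, patio]
Visit parlor → queue [terrace, study, foyer, patio]
Visit terrace; enqueue cellar → queue [study, foyer, patio, cellar]
Visit study → queue [foyer, patio, cellar]
Visit foyer → queue [patio, cellar]
Visit patio → queue [cellar]
Visit cellar; enqueue hall → queue [hall]
Visit hall → queue []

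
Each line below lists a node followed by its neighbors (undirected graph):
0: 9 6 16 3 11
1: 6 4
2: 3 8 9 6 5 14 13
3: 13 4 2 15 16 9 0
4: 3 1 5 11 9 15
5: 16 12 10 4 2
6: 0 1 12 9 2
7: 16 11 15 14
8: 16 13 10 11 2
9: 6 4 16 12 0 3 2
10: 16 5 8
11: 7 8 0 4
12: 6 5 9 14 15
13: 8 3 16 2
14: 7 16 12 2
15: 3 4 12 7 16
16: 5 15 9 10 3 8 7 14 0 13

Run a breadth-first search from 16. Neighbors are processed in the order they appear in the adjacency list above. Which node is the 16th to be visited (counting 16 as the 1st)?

11

Visit 16; enqueue 5, 15, 9, 10, 3, 8, 7, 14, 0, 13 → queue [5, 15, 9, 10, 3, 8, 7, 14, 0, 13]
Visit 5; enqueue 12, 4, 2 → queue [15, 9, 10, 3, 8, 7, 14, 0, 13, 12, 4, 2]
Visit 15 → queue [9, 10, 3, 8, 7, 14, 0, 13, 12, 4, 2]
Visit 9; enqueue 6 → queue [10, 3, 8, 7, 14, 0, 13, 12, 4, 2, 6]
Visit 10 → queue [3, 8, 7, 14, 0, 13, 12, 4, 2, 6]
Visit 3 → queue [8, 7, 14, 0, 13, 12, 4, 2, 6]
Visit 8; enqueue 11 → queue [7, 14, 0, 13, 12, 4, 2, 6, 11]
Visit 7 → queue [14, 0, 13, 12, 4, 2, 6, 11]
Visit 14 → queue [0, 13, 12, 4, 2, 6, 11]
Visit 0 → queue [13, 12, 4, 2, 6, 11]
Visit 13 → queue [12, 4, 2, 6, 11]
Visit 12 → queue [4, 2, 6, 11]
Visit 4; enqueue 1 → queue [2, 6, 11, 1]
Visit 2 → queue [6, 11, 1]
Visit 6 → queue [11, 1]
Visit 11 → queue [1]
Visit 1 → queue []

Visit order: 16, 5, 15, 9, 10, 3, 8, 7, 14, 0, 13, 12, 4, 2, 6, 11, 1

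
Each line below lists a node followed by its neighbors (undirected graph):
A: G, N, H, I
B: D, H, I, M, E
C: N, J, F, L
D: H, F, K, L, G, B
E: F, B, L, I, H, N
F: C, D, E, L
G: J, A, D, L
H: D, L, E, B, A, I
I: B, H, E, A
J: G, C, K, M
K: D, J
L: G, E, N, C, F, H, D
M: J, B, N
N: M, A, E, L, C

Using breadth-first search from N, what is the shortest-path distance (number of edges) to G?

2

Level 0: N
Level 1: A, C, E, L, M
Level 2: B, D, F, G, H, I, J
Level 3: K
G first appears at level 2.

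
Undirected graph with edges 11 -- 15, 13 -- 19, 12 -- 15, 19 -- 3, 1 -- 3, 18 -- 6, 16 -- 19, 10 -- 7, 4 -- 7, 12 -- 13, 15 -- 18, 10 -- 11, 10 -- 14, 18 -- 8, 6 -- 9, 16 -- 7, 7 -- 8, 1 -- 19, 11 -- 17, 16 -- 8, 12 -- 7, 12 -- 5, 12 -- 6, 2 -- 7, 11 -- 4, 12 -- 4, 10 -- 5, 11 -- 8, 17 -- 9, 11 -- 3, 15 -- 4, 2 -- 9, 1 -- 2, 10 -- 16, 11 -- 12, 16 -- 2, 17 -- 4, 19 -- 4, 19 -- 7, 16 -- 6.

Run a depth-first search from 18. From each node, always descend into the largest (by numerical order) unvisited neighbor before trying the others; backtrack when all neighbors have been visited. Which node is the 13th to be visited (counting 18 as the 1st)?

2

Visit 18
18 → 15
15 → 12
12 → 13
13 → 19
19 → 16
16 → 10
10 → 14
10 → 11
11 → 17
17 → 9
9 → 6
9 → 2
2 → 7
7 → 8
7 → 4
2 → 1
1 → 3
10 → 5

Visit order: 18, 15, 12, 13, 19, 16, 10, 14, 11, 17, 9, 6, 2, 7, 8, 4, 1, 3, 5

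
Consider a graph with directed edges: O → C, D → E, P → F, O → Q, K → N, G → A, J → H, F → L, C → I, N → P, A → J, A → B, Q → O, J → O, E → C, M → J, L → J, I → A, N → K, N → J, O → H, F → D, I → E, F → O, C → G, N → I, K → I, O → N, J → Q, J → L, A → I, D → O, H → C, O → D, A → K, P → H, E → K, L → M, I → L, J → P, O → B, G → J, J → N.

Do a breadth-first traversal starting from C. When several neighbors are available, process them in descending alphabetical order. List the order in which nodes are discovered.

C -> I -> G -> L -> E -> A -> J -> M -> K -> B -> Q -> P -> O -> N -> H -> F -> D

Visit C; enqueue I, G → queue [I, G]
Visit I; enqueue L, E, A → queue [G, L, E, A]
Visit G; enqueue J → queue [L, E, A, J]
Visit L; enqueue M → queue [E, A, J, M]
Visit E; enqueue K → queue [A, J, M, K]
Visit A; enqueue B → queue [J, M, K, B]
Visit J; enqueue Q, P, O, N, H → queue [M, K, B, Q, P, O, N, H]
Visit M → queue [K, B, Q, P, O, N, H]
Visit K → queue [B, Q, P, O, N, H]
Visit B → queue [Q, P, O, N, H]
Visit Q → queue [P, O, N, H]
Visit P; enqueue F → queue [O, N, H, F]
Visit O; enqueue D → queue [N, H, F, D]
Visit N → queue [H, F, D]
Visit H → queue [F, D]
Visit F → queue [D]
Visit D → queue []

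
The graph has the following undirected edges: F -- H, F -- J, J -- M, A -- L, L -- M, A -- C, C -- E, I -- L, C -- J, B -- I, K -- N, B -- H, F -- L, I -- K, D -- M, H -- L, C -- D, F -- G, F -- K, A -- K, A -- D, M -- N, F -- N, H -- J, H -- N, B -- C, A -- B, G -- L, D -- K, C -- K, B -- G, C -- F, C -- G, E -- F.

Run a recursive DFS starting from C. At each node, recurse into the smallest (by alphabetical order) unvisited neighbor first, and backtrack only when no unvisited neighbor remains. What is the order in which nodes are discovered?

C, A, B, G, F, E, H, J, M, D, K, I, L, N

Visit C
C → A
A → B
B → G
G → F
F → E
F → H
H → J
J → M
M → D
D → K
K → I
I → L
K → N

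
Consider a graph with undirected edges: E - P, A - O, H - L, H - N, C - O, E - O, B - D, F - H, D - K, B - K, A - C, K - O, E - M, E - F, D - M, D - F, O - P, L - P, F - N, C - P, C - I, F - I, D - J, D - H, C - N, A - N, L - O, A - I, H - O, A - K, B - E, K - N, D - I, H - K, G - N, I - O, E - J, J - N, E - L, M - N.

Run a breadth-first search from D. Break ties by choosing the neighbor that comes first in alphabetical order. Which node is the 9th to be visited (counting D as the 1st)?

E

Visit D; enqueue B, F, H, I, J, K, M → queue [B, F, H, I, J, K, M]
Visit B; enqueue E → queue [F, H, I, J, K, M, E]
Visit F; enqueue N → queue [H, I, J, K, M, E, N]
Visit H; enqueue L, O → queue [I, J, K, M, E, N, L, O]
Visit I; enqueue A, C → queue [J, K, M, E, N, L, O, A, C]
Visit J → queue [K, M, E, N, L, O, A, C]
Visit K → queue [M, E, N, L, O, A, C]
Visit M → queue [E, N, L, O, A, C]
Visit E; enqueue P → queue [N, L, O, A, C, P]
Visit N; enqueue G → queue [L, O, A, C, P, G]
Visit L → queue [O, A, C, P, G]
Visit O → queue [A, C, P, G]
Visit A → queue [C, P, G]
Visit C → queue [P, G]
Visit P → queue [G]
Visit G → queue []

Visit order: D, B, F, H, I, J, K, M, E, N, L, O, A, C, P, G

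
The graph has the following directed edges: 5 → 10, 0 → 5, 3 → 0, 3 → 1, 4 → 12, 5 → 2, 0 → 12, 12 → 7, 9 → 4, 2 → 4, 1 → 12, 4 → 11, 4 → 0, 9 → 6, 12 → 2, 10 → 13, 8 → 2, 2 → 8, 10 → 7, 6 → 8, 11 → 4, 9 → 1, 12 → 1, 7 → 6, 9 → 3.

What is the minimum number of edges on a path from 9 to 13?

Level 0: 9
Level 1: 1, 3, 4, 6
Level 2: 0, 8, 11, 12
Level 3: 2, 5, 7
Level 4: 10
Level 5: 13
13 first appears at level 5.

5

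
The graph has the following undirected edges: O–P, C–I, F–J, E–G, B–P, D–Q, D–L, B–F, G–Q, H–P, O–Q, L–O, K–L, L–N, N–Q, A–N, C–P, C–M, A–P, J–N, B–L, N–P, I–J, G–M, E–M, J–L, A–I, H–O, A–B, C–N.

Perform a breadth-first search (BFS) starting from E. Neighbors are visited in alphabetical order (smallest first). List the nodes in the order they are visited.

Visit E; enqueue G, M → queue [G, M]
Visit G; enqueue Q → queue [M, Q]
Visit M; enqueue C → queue [Q, C]
Visit Q; enqueue D, N, O → queue [C, D, N, O]
Visit C; enqueue I, P → queue [D, N, O, I, P]
Visit D; enqueue L → queue [N, O, I, P, L]
Visit N; enqueue A, J → queue [O, I, P, L, A, J]
Visit O; enqueue H → queue [I, P, L, A, J, H]
Visit I → queue [P, L, A, J, H]
Visit P; enqueue B → queue [L, A, J, H, B]
Visit L; enqueue K → queue [A, J, H, B, K]
Visit A → queue [J, H, B, K]
Visit J; enqueue F → queue [H, B, K, F]
Visit H → queue [B, K, F]
Visit B → queue [K, F]
Visit K → queue [F]
Visit F → queue []

E G M Q C D N O I P L A J H B K F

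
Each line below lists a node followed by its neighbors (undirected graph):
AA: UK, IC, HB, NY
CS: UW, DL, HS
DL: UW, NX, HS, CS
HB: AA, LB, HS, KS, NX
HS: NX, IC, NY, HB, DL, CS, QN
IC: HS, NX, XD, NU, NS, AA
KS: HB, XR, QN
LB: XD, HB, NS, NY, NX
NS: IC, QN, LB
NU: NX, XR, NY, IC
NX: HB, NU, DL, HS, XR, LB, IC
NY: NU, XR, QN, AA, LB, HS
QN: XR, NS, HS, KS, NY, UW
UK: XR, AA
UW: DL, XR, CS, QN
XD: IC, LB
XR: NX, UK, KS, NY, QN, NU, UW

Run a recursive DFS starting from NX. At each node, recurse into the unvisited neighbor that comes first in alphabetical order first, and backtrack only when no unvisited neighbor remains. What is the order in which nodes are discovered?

Visit NX
NX → DL
DL → CS
CS → HS
HS → HB
HB → AA
AA → IC
IC → NS
NS → LB
LB → NY
NY → NU
NU → XR
XR → KS
KS → QN
QN → UW
XR → UK
LB → XD

NX, DL, CS, HS, HB, AA, IC, NS, LB, NY, NU, XR, KS, QN, UW, UK, XD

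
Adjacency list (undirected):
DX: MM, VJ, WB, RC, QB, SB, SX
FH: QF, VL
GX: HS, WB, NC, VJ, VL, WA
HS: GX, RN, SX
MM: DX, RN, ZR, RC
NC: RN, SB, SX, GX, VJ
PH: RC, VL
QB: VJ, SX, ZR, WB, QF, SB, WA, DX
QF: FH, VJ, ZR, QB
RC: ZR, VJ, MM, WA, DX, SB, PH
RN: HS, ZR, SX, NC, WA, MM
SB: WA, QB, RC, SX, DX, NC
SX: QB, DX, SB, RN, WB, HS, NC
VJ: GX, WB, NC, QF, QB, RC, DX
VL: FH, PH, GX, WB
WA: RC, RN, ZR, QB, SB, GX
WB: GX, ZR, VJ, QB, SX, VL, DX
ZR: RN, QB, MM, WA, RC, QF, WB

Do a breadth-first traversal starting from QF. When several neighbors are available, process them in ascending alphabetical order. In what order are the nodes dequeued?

Visit QF; enqueue FH, QB, VJ, ZR → queue [FH, QB, VJ, ZR]
Visit FH; enqueue VL → queue [QB, VJ, ZR, VL]
Visit QB; enqueue DX, SB, SX, WA, WB → queue [VJ, ZR, VL, DX, SB, SX, WA, WB]
Visit VJ; enqueue GX, NC, RC → queue [ZR, VL, DX, SB, SX, WA, WB, GX, NC, RC]
Visit ZR; enqueue MM, RN → queue [VL, DX, SB, SX, WA, WB, GX, NC, RC, MM, RN]
Visit VL; enqueue PH → queue [DX, SB, SX, WA, WB, GX, NC, RC, MM, RN, PH]
Visit DX → queue [SB, SX, WA, WB, GX, NC, RC, MM, RN, PH]
Visit SB → queue [SX, WA, WB, GX, NC, RC, MM, RN, PH]
Visit SX; enqueue HS → queue [WA, WB, GX, NC, RC, MM, RN, PH, HS]
Visit WA → queue [WB, GX, NC, RC, MM, RN, PH, HS]
Visit WB → queue [GX, NC, RC, MM, RN, PH, HS]
Visit GX → queue [NC, RC, MM, RN, PH, HS]
Visit NC → queue [RC, MM, RN, PH, HS]
Visit RC → queue [MM, RN, PH, HS]
Visit MM → queue [RN, PH, HS]
Visit RN → queue [PH, HS]
Visit PH → queue [HS]
Visit HS → queue []

QF, FH, QB, VJ, ZR, VL, DX, SB, SX, WA, WB, GX, NC, RC, MM, RN, PH, HS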